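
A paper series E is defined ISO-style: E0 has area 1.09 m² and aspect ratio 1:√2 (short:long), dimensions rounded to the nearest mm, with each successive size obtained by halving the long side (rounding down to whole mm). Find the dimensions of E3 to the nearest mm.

Let E0's short side be w mm. w · w√2 = 1.09 m² = 1,090,000 mm², so w ≈ 877.9 mm and w√2 ≈ 1241.6 mm → E0 = 878 × 1242 mm.
E1: ⌊1242/2⌋ × 878 = 621 × 878 mm
E2: ⌊878/2⌋ × 621 = 439 × 621 mm
E3: ⌊621/2⌋ × 439 = 310 × 439 mm

310 × 439 mm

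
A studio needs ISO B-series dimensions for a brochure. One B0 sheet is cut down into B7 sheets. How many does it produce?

128

Each ISO step halves the sheet: 1 × B0 → 2 × B1 → 4 × B2 → 8 × B3 → …
From B0 to B7 is 7 halving steps: 2^7 = 128.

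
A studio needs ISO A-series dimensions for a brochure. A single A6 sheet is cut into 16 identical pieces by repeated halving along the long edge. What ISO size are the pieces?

A10

16 = 2^4, so 4 halving steps.
A6 → A7 → … → A10 after 4 steps.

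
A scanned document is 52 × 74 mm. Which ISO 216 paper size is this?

Aspect ratio 74/52 ≈ 1.423 — close to the ISO √2 ≈ 1.414.
In the A-series (A0 area = 1 m²): A8 = 52 × 74 mm.

A8 (52 × 74 mm)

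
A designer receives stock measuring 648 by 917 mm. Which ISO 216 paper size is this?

C1 (648 × 917 mm)

Aspect ratio 917/648 ≈ 1.415 — close to the ISO √2 ≈ 1.414.
In the C-series (envelope sizes, between A and B): C1 = 648 × 917 mm.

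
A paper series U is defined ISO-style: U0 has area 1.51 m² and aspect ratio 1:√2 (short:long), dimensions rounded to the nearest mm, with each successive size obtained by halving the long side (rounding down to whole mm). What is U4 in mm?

Let U0's short side be w mm. w · w√2 = 1.51 m² = 1,510,000 mm², so w ≈ 1033.3 mm and w√2 ≈ 1461.3 mm → U0 = 1033 × 1461 mm.
U1: ⌊1461/2⌋ × 1033 = 730 × 1033 mm
U2: ⌊1033/2⌋ × 730 = 516 × 730 mm
U3: ⌊730/2⌋ × 516 = 365 × 516 mm
U4: ⌊516/2⌋ × 365 = 258 × 365 mm

258 × 365 mm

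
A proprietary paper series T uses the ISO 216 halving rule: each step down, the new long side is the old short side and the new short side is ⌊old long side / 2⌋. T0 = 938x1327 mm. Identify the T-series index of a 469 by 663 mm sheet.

T2

T0: 938 × 1327 mm
T1: 663 × 938 mm
T2: 469 × 663 mm
T3: 331 × 469 mm
→ matches T2.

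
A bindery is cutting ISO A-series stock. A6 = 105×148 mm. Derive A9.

A7: ⌊148/2⌋ × 105 = 74 × 105 mm
A8: ⌊105/2⌋ × 74 = 52 × 74 mm
A9: ⌊74/2⌋ × 52 = 37 × 52 mm

37 × 52 mm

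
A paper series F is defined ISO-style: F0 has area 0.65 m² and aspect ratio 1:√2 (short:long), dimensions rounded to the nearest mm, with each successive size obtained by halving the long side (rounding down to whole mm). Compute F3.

239 × 339 mm

Let F0's short side be w mm. w · w√2 = 0.65 m² = 650,000 mm², so w ≈ 678.0 mm and w√2 ≈ 958.8 mm → F0 = 678 × 959 mm.
F1: ⌊959/2⌋ × 678 = 479 × 678 mm
F2: ⌊678/2⌋ × 479 = 339 × 479 mm
F3: ⌊479/2⌋ × 339 = 239 × 339 mm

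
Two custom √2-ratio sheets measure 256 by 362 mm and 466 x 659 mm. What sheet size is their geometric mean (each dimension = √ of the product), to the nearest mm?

Short side: √(256 · 466) = √119296 ≈ 345.4 → 345 mm
Long side: √(362 · 659) = √238558 ≈ 488.4 → 488 mm

345 × 488 mm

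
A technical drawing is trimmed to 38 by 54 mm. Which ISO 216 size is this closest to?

A9 (37 × 52 mm)

Aspect ratio 54/38 ≈ 1.421 — close to the ISO √2 ≈ 1.414.
In the A-series (A0 area = 1 m²): A9 = 37 × 52 mm.
Off by 3 mm total — nearest standard size.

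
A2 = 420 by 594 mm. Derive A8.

52 × 74 mm

A3: ⌊594/2⌋ × 420 = 297 × 420 mm
A4: ⌊420/2⌋ × 297 = 210 × 297 mm
A5: ⌊297/2⌋ × 210 = 148 × 210 mm
A6: ⌊210/2⌋ × 148 = 105 × 148 mm
A7: ⌊148/2⌋ × 105 = 74 × 105 mm
A8: ⌊105/2⌋ × 74 = 52 × 74 mm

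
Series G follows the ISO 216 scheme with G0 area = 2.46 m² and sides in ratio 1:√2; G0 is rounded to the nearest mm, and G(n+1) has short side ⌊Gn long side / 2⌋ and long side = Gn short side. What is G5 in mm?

233 × 329 mm

Let G0's short side be w mm. w · w√2 = 2.46 m² = 2,460,000 mm², so w ≈ 1318.9 mm and w√2 ≈ 1865.2 mm → G0 = 1319 × 1865 mm.
G1: ⌊1865/2⌋ × 1319 = 932 × 1319 mm
G2: ⌊1319/2⌋ × 932 = 659 × 932 mm
G3: ⌊932/2⌋ × 659 = 466 × 659 mm
G4: ⌊659/2⌋ × 466 = 329 × 466 mm
G5: ⌊466/2⌋ × 329 = 233 × 329 mm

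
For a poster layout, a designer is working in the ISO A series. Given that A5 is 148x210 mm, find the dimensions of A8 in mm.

52 × 74 mm

A6: ⌊210/2⌋ × 148 = 105 × 148 mm
A7: ⌊148/2⌋ × 105 = 74 × 105 mm
A8: ⌊105/2⌋ × 74 = 52 × 74 mm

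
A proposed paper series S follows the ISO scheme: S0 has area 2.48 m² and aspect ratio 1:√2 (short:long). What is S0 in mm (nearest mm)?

Let the short side be w mm. Then w · w√2 = 2.48 m² = 2,480,000 mm².
w² = 2,480,000/√2, so w ≈ 1324.2 mm; long side = w√2 ≈ 1872.8 mm.

1324 × 1873 mm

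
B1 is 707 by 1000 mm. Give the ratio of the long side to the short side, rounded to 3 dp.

1.414

1000 / 707 = 1.414
Matches √2 ≈ 1.414 — the ISO 216 defining ratio.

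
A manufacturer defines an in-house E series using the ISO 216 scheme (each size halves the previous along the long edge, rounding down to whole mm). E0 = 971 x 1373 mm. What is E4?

242 × 343 mm

E1: ⌊1373/2⌋ × 971 = 686 × 971 mm
E2: ⌊971/2⌋ × 686 = 485 × 686 mm
E3: ⌊686/2⌋ × 485 = 343 × 485 mm
E4: ⌊485/2⌋ × 343 = 242 × 343 mm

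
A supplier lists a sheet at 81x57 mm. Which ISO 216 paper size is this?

Aspect ratio 81/57 ≈ 1.421 — close to the ISO √2 ≈ 1.414.
In the C-series (envelope sizes, between A and B): C8 = 57 × 81 mm.

C8 (57 × 81 mm)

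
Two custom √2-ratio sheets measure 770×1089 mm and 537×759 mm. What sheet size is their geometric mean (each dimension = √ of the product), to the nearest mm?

Short side: √(770 · 537) = √413490 ≈ 643.0 → 643 mm
Long side: √(1089 · 759) = √826551 ≈ 909.1 → 909 mm

643 × 909 mm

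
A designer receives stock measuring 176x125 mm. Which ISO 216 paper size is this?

B6 (125 × 176 mm)

Aspect ratio 176/125 ≈ 1.408 — close to the ISO √2 ≈ 1.414.
In the B-series (B0 = 1000 × 1414 mm): B6 = 125 × 176 mm.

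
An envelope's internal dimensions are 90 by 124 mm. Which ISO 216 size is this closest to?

B7 (88 × 125 mm)

Aspect ratio 124/90 ≈ 1.378 (ISO target is √2 ≈ 1.414).
In the B-series (B0 = 1000 × 1414 mm): B7 = 88 × 125 mm.
Off by 3 mm total — nearest standard size.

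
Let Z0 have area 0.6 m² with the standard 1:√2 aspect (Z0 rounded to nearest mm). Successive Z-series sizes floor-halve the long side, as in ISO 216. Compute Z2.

Let Z0's short side be w mm. w · w√2 = 0.6 m² = 600,000 mm², so w ≈ 651.4 mm and w√2 ≈ 921.2 mm → Z0 = 651 × 921 mm.
Z1: ⌊921/2⌋ × 651 = 460 × 651 mm
Z2: ⌊651/2⌋ × 460 = 325 × 460 mm

325 × 460 mm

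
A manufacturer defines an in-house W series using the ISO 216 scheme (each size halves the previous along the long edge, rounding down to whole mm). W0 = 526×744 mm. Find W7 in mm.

46 × 65 mm

W1 = 372 × 526 mm (from W0 by 1 halving).
W2: ⌊526/2⌋ × 372 = 263 × 372 mm
W3: ⌊372/2⌋ × 263 = 186 × 263 mm
W4: ⌊263/2⌋ × 186 = 131 × 186 mm
W5: ⌊186/2⌋ × 131 = 93 × 131 mm
W6: ⌊131/2⌋ × 93 = 65 × 93 mm
W7: ⌊93/2⌋ × 65 = 46 × 65 mm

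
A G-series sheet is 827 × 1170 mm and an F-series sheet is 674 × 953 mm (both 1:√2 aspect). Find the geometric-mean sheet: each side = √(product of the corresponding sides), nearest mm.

747 × 1056 mm

Short side: √(827 · 674) = √557398 ≈ 746.6 → 747 mm
Long side: √(1170 · 953) = √1115010 ≈ 1055.9 → 1056 mm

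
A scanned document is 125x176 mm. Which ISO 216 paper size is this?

Aspect ratio 176/125 ≈ 1.408 — close to the ISO √2 ≈ 1.414.
In the B-series (B0 = 1000 × 1414 mm): B6 = 125 × 176 mm.

B6 (125 × 176 mm)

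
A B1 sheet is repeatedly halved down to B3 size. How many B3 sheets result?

4

Each ISO step halves the sheet: 1 × B1 → 2 × B2 → 4 × B3
From B1 to B3 is 2 halving steps: 2^2 = 4.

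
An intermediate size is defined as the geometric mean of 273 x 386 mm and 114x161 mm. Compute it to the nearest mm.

Short side: √(273 · 114) = √31122 ≈ 176.4 → 176 mm
Long side: √(386 · 161) = √62146 ≈ 249.3 → 249 mm

176 × 249 mm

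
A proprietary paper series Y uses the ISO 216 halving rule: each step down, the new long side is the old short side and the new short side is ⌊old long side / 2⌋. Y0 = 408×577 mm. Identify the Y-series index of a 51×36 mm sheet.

Y7

Y0: 408 × 577 mm
Y1: 288 × 408 mm
Y2: 204 × 288 mm
Y3: 144 × 204 mm
Y4: 102 × 144 mm
Y5: 72 × 102 mm
Y6: 51 × 72 mm
Y7: 36 × 51 mm
Y8: 25 × 36 mm
→ matches Y7.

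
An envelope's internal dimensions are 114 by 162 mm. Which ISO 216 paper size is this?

Aspect ratio 162/114 ≈ 1.421 — close to the ISO √2 ≈ 1.414.
In the C-series (envelope sizes, between A and B): C6 = 114 × 162 mm.

C6 (114 × 162 mm)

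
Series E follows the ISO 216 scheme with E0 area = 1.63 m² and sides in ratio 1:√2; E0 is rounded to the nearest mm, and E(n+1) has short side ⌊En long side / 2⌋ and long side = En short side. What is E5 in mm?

Let E0's short side be w mm. w · w√2 = 1.63 m² = 1,630,000 mm², so w ≈ 1073.6 mm and w√2 ≈ 1518.3 mm → E0 = 1074 × 1518 mm.
E1: ⌊1518/2⌋ × 1074 = 759 × 1074 mm
E2: ⌊1074/2⌋ × 759 = 537 × 759 mm
E3: ⌊759/2⌋ × 537 = 379 × 537 mm
E4: ⌊537/2⌋ × 379 = 268 × 379 mm
E5: ⌊379/2⌋ × 268 = 189 × 268 mm

189 × 268 mm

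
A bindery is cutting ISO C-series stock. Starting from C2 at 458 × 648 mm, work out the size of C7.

81 × 114 mm

C3: ⌊648/2⌋ × 458 = 324 × 458 mm
C4: ⌊458/2⌋ × 324 = 229 × 324 mm
C5: ⌊324/2⌋ × 229 = 162 × 229 mm
C6: ⌊229/2⌋ × 162 = 114 × 162 mm
C7: ⌊162/2⌋ × 114 = 81 × 114 mm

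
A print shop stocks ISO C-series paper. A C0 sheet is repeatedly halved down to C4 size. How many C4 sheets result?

C0 = 917 × 1297 mm; C4 = 229 × 324 mm.
Each halving step doubles the count; 4 steps from C0 to C4.
2^4 = 16.

16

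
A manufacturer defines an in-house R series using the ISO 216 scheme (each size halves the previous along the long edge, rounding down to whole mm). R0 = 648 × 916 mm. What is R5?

R1: ⌊916/2⌋ × 648 = 458 × 648 mm
R2: ⌊648/2⌋ × 458 = 324 × 458 mm
R3: ⌊458/2⌋ × 324 = 229 × 324 mm
R4: ⌊324/2⌋ × 229 = 162 × 229 mm
R5: ⌊229/2⌋ × 162 = 114 × 162 mm

114 × 162 mm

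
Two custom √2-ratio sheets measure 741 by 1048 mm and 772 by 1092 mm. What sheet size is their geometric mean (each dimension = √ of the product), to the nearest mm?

Short side: √(741 · 772) = √572052 ≈ 756.3 → 756 mm
Long side: √(1048 · 1092) = √1144416 ≈ 1069.8 → 1070 mm

756 × 1070 mm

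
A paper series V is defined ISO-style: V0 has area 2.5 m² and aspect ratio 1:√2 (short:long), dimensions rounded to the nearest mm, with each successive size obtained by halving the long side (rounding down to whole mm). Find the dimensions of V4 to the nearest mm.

332 × 470 mm

Let V0's short side be w mm. w · w√2 = 2.5 m² = 2,500,000 mm², so w ≈ 1329.6 mm and w√2 ≈ 1880.3 mm → V0 = 1330 × 1880 mm.
V1: ⌊1880/2⌋ × 1330 = 940 × 1330 mm
V2: ⌊1330/2⌋ × 940 = 665 × 940 mm
V3: ⌊940/2⌋ × 665 = 470 × 665 mm
V4: ⌊665/2⌋ × 470 = 332 × 470 mm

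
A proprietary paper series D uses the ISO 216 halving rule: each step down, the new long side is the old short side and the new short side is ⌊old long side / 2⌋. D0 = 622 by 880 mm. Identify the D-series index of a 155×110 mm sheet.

D0: 622 × 880 mm
D1: 440 × 622 mm
D2: 311 × 440 mm
D3: 220 × 311 mm
D4: 155 × 220 mm
D5: 110 × 155 mm
D6: 77 × 110 mm
→ matches D5.

D5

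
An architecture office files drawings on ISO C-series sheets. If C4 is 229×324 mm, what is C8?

57 × 81 mm

C5: ⌊324/2⌋ × 229 = 162 × 229 mm
C6: ⌊229/2⌋ × 162 = 114 × 162 mm
C7: ⌊162/2⌋ × 114 = 81 × 114 mm
C8: ⌊114/2⌋ × 81 = 57 × 81 mm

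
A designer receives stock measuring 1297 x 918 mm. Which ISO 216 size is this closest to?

Aspect ratio 1297/918 ≈ 1.413 — close to the ISO √2 ≈ 1.414.
In the C-series (envelope sizes, between A and B): C0 = 917 × 1297 mm.
Off by 1 mm total — nearest standard size.

C0 (917 × 1297 mm)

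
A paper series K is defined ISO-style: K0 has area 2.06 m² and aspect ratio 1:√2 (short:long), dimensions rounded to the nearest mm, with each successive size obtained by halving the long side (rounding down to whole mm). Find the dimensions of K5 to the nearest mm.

213 × 301 mm

Let K0's short side be w mm. w · w√2 = 2.06 m² = 2,060,000 mm², so w ≈ 1206.9 mm and w√2 ≈ 1706.8 mm → K0 = 1207 × 1707 mm.
K1: ⌊1707/2⌋ × 1207 = 853 × 1207 mm
K2: ⌊1207/2⌋ × 853 = 603 × 853 mm
K3: ⌊853/2⌋ × 603 = 426 × 603 mm
K4: ⌊603/2⌋ × 426 = 301 × 426 mm
K5: ⌊426/2⌋ × 301 = 213 × 301 mm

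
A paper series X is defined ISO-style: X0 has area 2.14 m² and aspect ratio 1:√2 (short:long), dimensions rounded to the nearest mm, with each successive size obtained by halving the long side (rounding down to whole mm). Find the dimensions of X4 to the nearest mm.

307 × 435 mm

Let X0's short side be w mm. w · w√2 = 2.14 m² = 2,140,000 mm², so w ≈ 1230.1 mm and w√2 ≈ 1739.7 mm → X0 = 1230 × 1740 mm.
X1: ⌊1740/2⌋ × 1230 = 870 × 1230 mm
X2: ⌊1230/2⌋ × 870 = 615 × 870 mm
X3: ⌊870/2⌋ × 615 = 435 × 615 mm
X4: ⌊615/2⌋ × 435 = 307 × 435 mm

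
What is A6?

A0 = 841 × 1189 mm (A0 has area 1 m², aspect 1:√2).
A1: ⌊1189/2⌋ × 841 = 594 × 841 mm
A2: ⌊841/2⌋ × 594 = 420 × 594 mm
A3: ⌊594/2⌋ × 420 = 297 × 420 mm
A4: ⌊420/2⌋ × 297 = 210 × 297 mm
A5: ⌊297/2⌋ × 210 = 148 × 210 mm
A6: ⌊210/2⌋ × 148 = 105 × 148 mm

105 × 148 mm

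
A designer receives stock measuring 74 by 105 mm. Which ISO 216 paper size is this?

A7 (74 × 105 mm)

Aspect ratio 105/74 ≈ 1.419 — close to the ISO √2 ≈ 1.414.
In the A-series (A0 area = 1 m²): A7 = 74 × 105 mm.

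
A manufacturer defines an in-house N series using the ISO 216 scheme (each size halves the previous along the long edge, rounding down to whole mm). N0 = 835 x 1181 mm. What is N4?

208 × 295 mm

N1: ⌊1181/2⌋ × 835 = 590 × 835 mm
N2: ⌊835/2⌋ × 590 = 417 × 590 mm
N3: ⌊590/2⌋ × 417 = 295 × 417 mm
N4: ⌊417/2⌋ × 295 = 208 × 295 mm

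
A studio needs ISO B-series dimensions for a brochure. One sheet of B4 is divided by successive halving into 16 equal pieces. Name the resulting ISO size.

B8

16 = 2^4, so 4 halving steps.
B4 → B5 → … → B8 after 4 steps.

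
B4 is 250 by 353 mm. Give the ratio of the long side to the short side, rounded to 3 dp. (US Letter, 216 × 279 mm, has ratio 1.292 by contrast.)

353 / 250 = 1.412
ISO 216 targets √2 ≈ 1.414; the -0.002 deviation is from mm rounding.

1.412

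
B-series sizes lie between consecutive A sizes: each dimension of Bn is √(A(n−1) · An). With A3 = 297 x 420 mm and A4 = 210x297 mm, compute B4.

Short side: √(297 · 210) = √62370 ≈ 249.7 → 250 mm
Long side: √(420 · 297) = √124740 ≈ 353.2 → 353 mm

250 × 353 mm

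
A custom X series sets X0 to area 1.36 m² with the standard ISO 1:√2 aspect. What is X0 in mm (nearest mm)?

981 × 1387 mm

Let the short side be w mm. Then w · w√2 = 1.36 m² = 1,360,000 mm².
w² = 1,360,000/√2, so w ≈ 980.6 mm; long side = w√2 ≈ 1386.8 mm.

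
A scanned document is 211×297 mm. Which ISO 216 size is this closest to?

Aspect ratio 297/211 ≈ 1.408 — close to the ISO √2 ≈ 1.414.
In the A-series (A0 area = 1 m²): A4 = 210 × 297 mm.
Off by 1 mm total — nearest standard size.

A4 (210 × 297 mm)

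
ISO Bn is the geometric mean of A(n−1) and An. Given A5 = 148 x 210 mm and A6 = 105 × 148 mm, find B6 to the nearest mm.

125 × 176 mm

Short side: √(148 · 105) = √15540 ≈ 124.7 → 125 mm
Long side: √(210 · 148) = √31080 ≈ 176.3 → 176 mm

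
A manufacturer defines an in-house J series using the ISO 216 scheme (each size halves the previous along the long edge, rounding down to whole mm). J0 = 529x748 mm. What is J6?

J1: ⌊748/2⌋ × 529 = 374 × 529 mm
J2: ⌊529/2⌋ × 374 = 264 × 374 mm
J3: ⌊374/2⌋ × 264 = 187 × 264 mm
J4: ⌊264/2⌋ × 187 = 132 × 187 mm
J5: ⌊187/2⌋ × 132 = 93 × 132 mm
J6: ⌊132/2⌋ × 93 = 66 × 93 mm

66 × 93 mm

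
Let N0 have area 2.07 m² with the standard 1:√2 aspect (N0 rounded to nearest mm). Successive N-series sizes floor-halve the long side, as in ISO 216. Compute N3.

Let N0's short side be w mm. w · w√2 = 2.07 m² = 2,070,000 mm², so w ≈ 1209.8 mm and w√2 ≈ 1711.0 mm → N0 = 1210 × 1711 mm.
N1: ⌊1711/2⌋ × 1210 = 855 × 1210 mm
N2: ⌊1210/2⌋ × 855 = 605 × 855 mm
N3: ⌊855/2⌋ × 605 = 427 × 605 mm

427 × 605 mm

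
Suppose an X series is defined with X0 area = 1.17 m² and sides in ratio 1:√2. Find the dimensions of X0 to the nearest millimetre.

910 × 1286 mm

Let the short side be w mm. Then w · w√2 = 1.17 m² = 1,170,000 mm².
w² = 1,170,000/√2, so w ≈ 909.6 mm; long side = w√2 ≈ 1286.3 mm.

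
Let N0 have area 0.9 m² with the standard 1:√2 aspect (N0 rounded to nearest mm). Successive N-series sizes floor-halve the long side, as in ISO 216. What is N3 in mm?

Let N0's short side be w mm. w · w√2 = 0.9 m² = 900,000 mm², so w ≈ 797.7 mm and w√2 ≈ 1128.2 mm → N0 = 798 × 1128 mm.
N1: ⌊1128/2⌋ × 798 = 564 × 798 mm
N2: ⌊798/2⌋ × 564 = 399 × 564 mm
N3: ⌊564/2⌋ × 399 = 282 × 399 mm

282 × 399 mm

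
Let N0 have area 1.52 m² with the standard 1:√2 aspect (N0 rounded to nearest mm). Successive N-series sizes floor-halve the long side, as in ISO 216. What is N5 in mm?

183 × 259 mm

Let N0's short side be w mm. w · w√2 = 1.52 m² = 1,520,000 mm², so w ≈ 1036.7 mm and w√2 ≈ 1466.2 mm → N0 = 1037 × 1466 mm.
N1: ⌊1466/2⌋ × 1037 = 733 × 1037 mm
N2: ⌊1037/2⌋ × 733 = 518 × 733 mm
N3: ⌊733/2⌋ × 518 = 366 × 518 mm
N4: ⌊518/2⌋ × 366 = 259 × 366 mm
N5: ⌊366/2⌋ × 259 = 183 × 259 mm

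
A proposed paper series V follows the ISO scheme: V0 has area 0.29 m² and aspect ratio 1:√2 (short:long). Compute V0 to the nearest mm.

453 × 640 mm

Let the short side be w mm. Then w · w√2 = 0.29 m² = 290,000 mm².
w² = 290,000/√2, so w ≈ 452.8 mm; long side = w√2 ≈ 640.4 mm.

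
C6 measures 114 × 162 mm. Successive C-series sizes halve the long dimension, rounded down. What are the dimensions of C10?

C7: ⌊162/2⌋ × 114 = 81 × 114 mm
C8: ⌊114/2⌋ × 81 = 57 × 81 mm
C9: ⌊81/2⌋ × 57 = 40 × 57 mm
C10: ⌊57/2⌋ × 40 = 28 × 40 mm

28 × 40 mm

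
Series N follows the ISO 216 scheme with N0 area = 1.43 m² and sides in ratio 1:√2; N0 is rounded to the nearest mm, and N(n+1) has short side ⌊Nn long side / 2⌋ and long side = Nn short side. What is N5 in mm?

Let N0's short side be w mm. w · w√2 = 1.43 m² = 1,430,000 mm², so w ≈ 1005.6 mm and w√2 ≈ 1422.1 mm → N0 = 1006 × 1422 mm.
N1: ⌊1422/2⌋ × 1006 = 711 × 1006 mm
N2: ⌊1006/2⌋ × 711 = 503 × 711 mm
N3: ⌊711/2⌋ × 503 = 355 × 503 mm
N4: ⌊503/2⌋ × 355 = 251 × 355 mm
N5: ⌊355/2⌋ × 251 = 177 × 251 mm

177 × 251 mm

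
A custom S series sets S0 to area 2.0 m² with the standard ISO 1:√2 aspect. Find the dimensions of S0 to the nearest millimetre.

Let the short side be w mm. Then w · w√2 = 2.0 m² = 2,000,000 mm².
w² = 2,000,000/√2, so w ≈ 1189.2 mm; long side = w√2 ≈ 1681.8 mm.

1189 × 1682 mm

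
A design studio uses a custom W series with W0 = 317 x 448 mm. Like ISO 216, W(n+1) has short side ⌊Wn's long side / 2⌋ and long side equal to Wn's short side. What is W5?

56 × 79 mm

W1: ⌊448/2⌋ × 317 = 224 × 317 mm
W2: ⌊317/2⌋ × 224 = 158 × 224 mm
W3: ⌊224/2⌋ × 158 = 112 × 158 mm
W4: ⌊158/2⌋ × 112 = 79 × 112 mm
W5: ⌊112/2⌋ × 79 = 56 × 79 mm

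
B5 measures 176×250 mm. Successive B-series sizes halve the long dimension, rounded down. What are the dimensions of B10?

B6: ⌊250/2⌋ × 176 = 125 × 176 mm
B7: ⌊176/2⌋ × 125 = 88 × 125 mm
B8: ⌊125/2⌋ × 88 = 62 × 88 mm
B9: ⌊88/2⌋ × 62 = 44 × 62 mm
B10: ⌊62/2⌋ × 44 = 31 × 44 mm

31 × 44 mm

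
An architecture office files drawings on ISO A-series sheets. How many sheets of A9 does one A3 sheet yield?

Each ISO step halves the sheet: 1 × A3 → 2 × A4 → 4 × A5 → 8 × A6 → …
From A3 to A9 is 6 halving steps: 2^6 = 64.

64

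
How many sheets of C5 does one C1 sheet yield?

C1 = 648 × 917 mm; C5 = 162 × 229 mm.
Each halving step doubles the count; 4 steps from C1 to C5.
2^4 = 16.

16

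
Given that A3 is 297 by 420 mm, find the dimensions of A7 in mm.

74 × 105 mm

A4: ⌊420/2⌋ × 297 = 210 × 297 mm
A5: ⌊297/2⌋ × 210 = 148 × 210 mm
A6: ⌊210/2⌋ × 148 = 105 × 148 mm
A7: ⌊148/2⌋ × 105 = 74 × 105 mm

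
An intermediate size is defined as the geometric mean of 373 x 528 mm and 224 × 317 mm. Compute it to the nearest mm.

Short side: √(373 · 224) = √83552 ≈ 289.1 → 289 mm
Long side: √(528 · 317) = √167376 ≈ 409.1 → 409 mm

289 × 409 mm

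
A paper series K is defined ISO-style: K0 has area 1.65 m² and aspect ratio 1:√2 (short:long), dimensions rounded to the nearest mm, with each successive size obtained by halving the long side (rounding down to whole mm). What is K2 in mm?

540 × 764 mm

Let K0's short side be w mm. w · w√2 = 1.65 m² = 1,650,000 mm², so w ≈ 1080.2 mm and w√2 ≈ 1527.6 mm → K0 = 1080 × 1528 mm.
K1: ⌊1528/2⌋ × 1080 = 764 × 1080 mm
K2: ⌊1080/2⌋ × 764 = 540 × 764 mm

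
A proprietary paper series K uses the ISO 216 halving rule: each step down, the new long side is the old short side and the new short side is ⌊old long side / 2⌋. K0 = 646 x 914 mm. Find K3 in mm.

228 × 323 mm

K1: ⌊914/2⌋ × 646 = 457 × 646 mm
K2: ⌊646/2⌋ × 457 = 323 × 457 mm
K3: ⌊457/2⌋ × 323 = 228 × 323 mm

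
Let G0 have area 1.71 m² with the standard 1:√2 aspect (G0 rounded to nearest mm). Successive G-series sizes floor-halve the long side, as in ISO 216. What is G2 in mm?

550 × 777 mm

Let G0's short side be w mm. w · w√2 = 1.71 m² = 1,710,000 mm², so w ≈ 1099.6 mm and w√2 ≈ 1555.1 mm → G0 = 1100 × 1555 mm.
G1: ⌊1555/2⌋ × 1100 = 777 × 1100 mm
G2: ⌊1100/2⌋ × 777 = 550 × 777 mm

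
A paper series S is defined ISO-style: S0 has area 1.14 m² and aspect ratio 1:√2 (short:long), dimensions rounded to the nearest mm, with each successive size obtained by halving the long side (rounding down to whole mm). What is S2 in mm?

Let S0's short side be w mm. w · w√2 = 1.14 m² = 1,140,000 mm², so w ≈ 897.8 mm and w√2 ≈ 1269.7 mm → S0 = 898 × 1270 mm.
S1: ⌊1270/2⌋ × 898 = 635 × 898 mm
S2: ⌊898/2⌋ × 635 = 449 × 635 mm

449 × 635 mm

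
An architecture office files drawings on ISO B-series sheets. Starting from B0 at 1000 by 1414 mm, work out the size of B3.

B1: ⌊1414/2⌋ × 1000 = 707 × 1000 mm
B2: ⌊1000/2⌋ × 707 = 500 × 707 mm
B3: ⌊707/2⌋ × 500 = 353 × 500 mm

353 × 500 mm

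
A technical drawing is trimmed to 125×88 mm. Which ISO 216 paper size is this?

B7 (88 × 125 mm)

Aspect ratio 125/88 ≈ 1.420 — close to the ISO √2 ≈ 1.414.
In the B-series (B0 = 1000 × 1414 mm): B7 = 88 × 125 mm.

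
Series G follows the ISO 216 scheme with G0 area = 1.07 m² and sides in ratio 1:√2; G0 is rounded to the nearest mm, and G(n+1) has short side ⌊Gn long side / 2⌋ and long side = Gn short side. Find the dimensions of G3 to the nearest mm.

Let G0's short side be w mm. w · w√2 = 1.07 m² = 1,070,000 mm², so w ≈ 869.8 mm and w√2 ≈ 1230.1 mm → G0 = 870 × 1230 mm.
G1: ⌊1230/2⌋ × 870 = 615 × 870 mm
G2: ⌊870/2⌋ × 615 = 435 × 615 mm
G3: ⌊615/2⌋ × 435 = 307 × 435 mm

307 × 435 mm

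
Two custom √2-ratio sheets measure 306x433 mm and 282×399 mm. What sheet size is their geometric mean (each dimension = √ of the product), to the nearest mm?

Short side: √(306 · 282) = √86292 ≈ 293.8 → 294 mm
Long side: √(433 · 399) = √172767 ≈ 415.7 → 416 mm

294 × 416 mm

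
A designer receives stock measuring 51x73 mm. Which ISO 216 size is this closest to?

Aspect ratio 73/51 ≈ 1.431 (ISO target is √2 ≈ 1.414).
In the A-series (A0 area = 1 m²): A8 = 52 × 74 mm.
Off by 2 mm total — nearest standard size.

A8 (52 × 74 mm)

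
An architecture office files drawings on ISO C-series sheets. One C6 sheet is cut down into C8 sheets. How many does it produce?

Each ISO step halves the sheet: 1 × C6 → 2 × C7 → 4 × C8
From C6 to C8 is 2 halving steps: 2^2 = 4.

4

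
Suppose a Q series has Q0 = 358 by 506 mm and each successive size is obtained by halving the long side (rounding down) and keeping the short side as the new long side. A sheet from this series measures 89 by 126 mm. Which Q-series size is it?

Q4

Q0: 358 × 506 mm
Q1: 253 × 358 mm
Q2: 179 × 253 mm
Q3: 126 × 179 mm
Q4: 89 × 126 mm
Q5: 63 × 89 mm
→ matches Q4.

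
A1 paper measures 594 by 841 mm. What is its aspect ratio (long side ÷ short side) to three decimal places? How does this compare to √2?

1.416

841 / 594 = 1.416
ISO 216 targets √2 ≈ 1.414; the +0.002 deviation is from mm rounding.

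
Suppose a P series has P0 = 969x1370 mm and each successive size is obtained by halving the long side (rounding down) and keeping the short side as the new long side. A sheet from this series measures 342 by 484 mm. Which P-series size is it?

P3

P0: 969 × 1370 mm
P1: 685 × 969 mm
P2: 484 × 685 mm
P3: 342 × 484 mm
P4: 242 × 342 mm
→ matches P3.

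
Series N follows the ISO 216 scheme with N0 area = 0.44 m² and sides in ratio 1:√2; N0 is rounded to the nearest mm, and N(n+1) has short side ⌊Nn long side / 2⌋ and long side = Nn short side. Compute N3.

197 × 279 mm

Let N0's short side be w mm. w · w√2 = 0.44 m² = 440,000 mm², so w ≈ 557.8 mm and w√2 ≈ 788.8 mm → N0 = 558 × 789 mm.
N1: ⌊789/2⌋ × 558 = 394 × 558 mm
N2: ⌊558/2⌋ × 394 = 279 × 394 mm
N3: ⌊394/2⌋ × 279 = 197 × 279 mm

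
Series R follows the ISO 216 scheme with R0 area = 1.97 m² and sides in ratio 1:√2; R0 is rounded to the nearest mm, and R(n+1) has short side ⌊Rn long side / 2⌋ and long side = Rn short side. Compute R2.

Let R0's short side be w mm. w · w√2 = 1.97 m² = 1,970,000 mm², so w ≈ 1180.3 mm and w√2 ≈ 1669.1 mm → R0 = 1180 × 1669 mm.
R1: ⌊1669/2⌋ × 1180 = 834 × 1180 mm
R2: ⌊1180/2⌋ × 834 = 590 × 834 mm

590 × 834 mm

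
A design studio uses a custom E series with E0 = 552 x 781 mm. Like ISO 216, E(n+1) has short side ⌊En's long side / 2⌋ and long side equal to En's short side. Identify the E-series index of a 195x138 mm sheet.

E4

E0: 552 × 781 mm
E1: 390 × 552 mm
E2: 276 × 390 mm
E3: 195 × 276 mm
E4: 138 × 195 mm
E5: 97 × 138 mm
→ matches E4.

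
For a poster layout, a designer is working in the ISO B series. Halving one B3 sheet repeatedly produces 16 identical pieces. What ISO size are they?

16 = 2^4, so 4 halving steps.
B3 → B4 → … → B7 after 4 steps.

B7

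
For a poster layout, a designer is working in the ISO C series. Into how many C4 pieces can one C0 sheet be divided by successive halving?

Each ISO step halves the sheet: 1 × C0 → 2 × C1 → 4 × C2 → 8 × C3 → …
From C0 to C4 is 4 halving steps: 2^4 = 16.

16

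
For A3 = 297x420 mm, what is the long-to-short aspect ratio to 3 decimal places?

1.414

420 / 297 = 1.414
Matches √2 ≈ 1.414 — the ISO 216 defining ratio.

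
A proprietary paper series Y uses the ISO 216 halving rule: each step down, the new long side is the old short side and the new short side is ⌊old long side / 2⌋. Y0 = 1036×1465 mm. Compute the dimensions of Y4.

259 × 366 mm

Y1 = 732 × 1036 mm (from Y0 by 1 halving).
Y2: ⌊1036/2⌋ × 732 = 518 × 732 mm
Y3: ⌊732/2⌋ × 518 = 366 × 518 mm
Y4: ⌊518/2⌋ × 366 = 259 × 366 mm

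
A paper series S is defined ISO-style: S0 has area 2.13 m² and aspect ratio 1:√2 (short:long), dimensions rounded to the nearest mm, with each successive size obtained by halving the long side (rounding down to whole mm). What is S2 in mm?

Let S0's short side be w mm. w · w√2 = 2.13 m² = 2,130,000 mm², so w ≈ 1227.2 mm and w√2 ≈ 1735.6 mm → S0 = 1227 × 1736 mm.
S1: ⌊1736/2⌋ × 1227 = 868 × 1227 mm
S2: ⌊1227/2⌋ × 868 = 613 × 868 mm

613 × 868 mm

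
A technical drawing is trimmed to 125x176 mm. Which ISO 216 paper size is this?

B6 (125 × 176 mm)

Aspect ratio 176/125 ≈ 1.408 — close to the ISO √2 ≈ 1.414.
In the B-series (B0 = 1000 × 1414 mm): B6 = 125 × 176 mm.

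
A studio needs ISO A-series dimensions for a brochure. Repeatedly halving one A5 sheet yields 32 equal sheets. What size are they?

A10

32 = 2^5, so 5 halving steps.
A5 → A6 → … → A10 after 5 steps.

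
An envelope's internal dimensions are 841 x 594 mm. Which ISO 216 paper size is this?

A1 (594 × 841 mm)

Aspect ratio 841/594 ≈ 1.416 — close to the ISO √2 ≈ 1.414.
In the A-series (A0 area = 1 m²): A1 = 594 × 841 mm.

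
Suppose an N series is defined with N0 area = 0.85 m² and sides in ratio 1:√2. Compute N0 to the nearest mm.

Let the short side be w mm. Then w · w√2 = 0.85 m² = 850,000 mm².
w² = 850,000/√2, so w ≈ 775.3 mm; long side = w√2 ≈ 1096.4 mm.

775 × 1096 mm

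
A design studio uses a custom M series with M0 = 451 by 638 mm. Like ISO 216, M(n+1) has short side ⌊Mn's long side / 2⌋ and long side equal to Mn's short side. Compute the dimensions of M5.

79 × 112 mm

M1: ⌊638/2⌋ × 451 = 319 × 451 mm
M2: ⌊451/2⌋ × 319 = 225 × 319 mm
M3: ⌊319/2⌋ × 225 = 159 × 225 mm
M4: ⌊225/2⌋ × 159 = 112 × 159 mm
M5: ⌊159/2⌋ × 112 = 79 × 112 mm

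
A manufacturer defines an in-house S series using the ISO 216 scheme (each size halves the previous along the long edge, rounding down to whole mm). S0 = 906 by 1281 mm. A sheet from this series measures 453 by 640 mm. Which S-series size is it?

S2

S0: 906 × 1281 mm
S1: 640 × 906 mm
S2: 453 × 640 mm
S3: 320 × 453 mm
→ matches S2.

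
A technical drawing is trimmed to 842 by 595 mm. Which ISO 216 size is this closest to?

A1 (594 × 841 mm)

Aspect ratio 842/595 ≈ 1.415 — close to the ISO √2 ≈ 1.414.
In the A-series (A0 area = 1 m²): A1 = 594 × 841 mm.
Off by 2 mm total — nearest standard size.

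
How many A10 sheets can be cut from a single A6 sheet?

16

A6 = 105 × 148 mm; A10 = 26 × 37 mm.
Each halving step doubles the count; 4 steps from A6 to A10.
2^4 = 16.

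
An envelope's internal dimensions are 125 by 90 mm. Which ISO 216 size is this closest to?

Aspect ratio 125/90 ≈ 1.389 (ISO target is √2 ≈ 1.414).
In the B-series (B0 = 1000 × 1414 mm): B7 = 88 × 125 mm.
Off by 2 mm total — nearest standard size.

B7 (88 × 125 mm)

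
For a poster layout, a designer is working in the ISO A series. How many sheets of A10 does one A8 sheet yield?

4

A8 = 52 × 74 mm; A10 = 26 × 37 mm.
Each halving step doubles the count; 2 steps from A8 to A10.
2^2 = 4.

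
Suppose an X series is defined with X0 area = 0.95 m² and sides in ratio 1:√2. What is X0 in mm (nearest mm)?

Let the short side be w mm. Then w · w√2 = 0.95 m² = 950,000 mm².
w² = 950,000/√2, so w ≈ 819.6 mm; long side = w√2 ≈ 1159.1 mm.

820 × 1159 mm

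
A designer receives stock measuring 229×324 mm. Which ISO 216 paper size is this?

C4 (229 × 324 mm)

Aspect ratio 324/229 ≈ 1.415 — close to the ISO √2 ≈ 1.414.
In the C-series (envelope sizes, between A and B): C4 = 229 × 324 mm.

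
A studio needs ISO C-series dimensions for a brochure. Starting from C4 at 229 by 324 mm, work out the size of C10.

28 × 40 mm

C5: ⌊324/2⌋ × 229 = 162 × 229 mm
C6: ⌊229/2⌋ × 162 = 114 × 162 mm
C7: ⌊162/2⌋ × 114 = 81 × 114 mm
C8: ⌊114/2⌋ × 81 = 57 × 81 mm
C9: ⌊81/2⌋ × 57 = 40 × 57 mm
C10: ⌊57/2⌋ × 40 = 28 × 40 mm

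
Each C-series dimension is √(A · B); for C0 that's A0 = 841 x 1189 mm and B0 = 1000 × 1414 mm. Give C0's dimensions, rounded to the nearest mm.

Short: √(841 · 1000) = √841000 ≈ 917.1 mm.
Long: √(1189 · 1414) = √1681246 ≈ 1296.6 mm.

917 × 1297 mm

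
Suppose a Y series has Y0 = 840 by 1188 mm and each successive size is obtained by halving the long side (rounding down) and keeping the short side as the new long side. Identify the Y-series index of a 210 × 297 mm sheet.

Y0: 840 × 1188 mm
Y1: 594 × 840 mm
Y2: 420 × 594 mm
Y3: 297 × 420 mm
Y4: 210 × 297 mm
Y5: 148 × 210 mm
→ matches Y4.

Y4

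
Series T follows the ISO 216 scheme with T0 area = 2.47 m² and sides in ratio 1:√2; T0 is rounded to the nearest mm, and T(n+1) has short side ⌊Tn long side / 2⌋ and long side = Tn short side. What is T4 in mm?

Let T0's short side be w mm. w · w√2 = 2.47 m² = 2,470,000 mm², so w ≈ 1321.6 mm and w√2 ≈ 1869.0 mm → T0 = 1322 × 1869 mm.
T1: ⌊1869/2⌋ × 1322 = 934 × 1322 mm
T2: ⌊1322/2⌋ × 934 = 661 × 934 mm
T3: ⌊934/2⌋ × 661 = 467 × 661 mm
T4: ⌊661/2⌋ × 467 = 330 × 467 mm

330 × 467 mm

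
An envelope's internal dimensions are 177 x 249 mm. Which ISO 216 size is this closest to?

Aspect ratio 249/177 ≈ 1.407 — close to the ISO √2 ≈ 1.414.
In the B-series (B0 = 1000 × 1414 mm): B5 = 176 × 250 mm.
Off by 2 mm total — nearest standard size.

B5 (176 × 250 mm)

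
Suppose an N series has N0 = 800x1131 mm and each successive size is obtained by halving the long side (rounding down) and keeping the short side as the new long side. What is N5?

141 × 200 mm

N1: ⌊1131/2⌋ × 800 = 565 × 800 mm
N2: ⌊800/2⌋ × 565 = 400 × 565 mm
N3: ⌊565/2⌋ × 400 = 282 × 400 mm
N4: ⌊400/2⌋ × 282 = 200 × 282 mm
N5: ⌊282/2⌋ × 200 = 141 × 200 mm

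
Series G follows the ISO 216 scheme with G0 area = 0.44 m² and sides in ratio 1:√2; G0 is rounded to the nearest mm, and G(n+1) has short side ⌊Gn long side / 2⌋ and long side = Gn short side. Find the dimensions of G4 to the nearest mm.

139 × 197 mm

Let G0's short side be w mm. w · w√2 = 0.44 m² = 440,000 mm², so w ≈ 557.8 mm and w√2 ≈ 788.8 mm → G0 = 558 × 789 mm.
G1: ⌊789/2⌋ × 558 = 394 × 558 mm
G2: ⌊558/2⌋ × 394 = 279 × 394 mm
G3: ⌊394/2⌋ × 279 = 197 × 279 mm
G4: ⌊279/2⌋ × 197 = 139 × 197 mm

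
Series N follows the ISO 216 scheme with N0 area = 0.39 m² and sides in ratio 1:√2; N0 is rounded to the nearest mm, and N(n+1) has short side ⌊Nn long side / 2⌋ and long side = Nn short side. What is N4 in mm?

131 × 185 mm

Let N0's short side be w mm. w · w√2 = 0.39 m² = 390,000 mm², so w ≈ 525.1 mm and w√2 ≈ 742.7 mm → N0 = 525 × 743 mm.
N1: ⌊743/2⌋ × 525 = 371 × 525 mm
N2: ⌊525/2⌋ × 371 = 262 × 371 mm
N3: ⌊371/2⌋ × 262 = 185 × 262 mm
N4: ⌊262/2⌋ × 185 = 131 × 185 mm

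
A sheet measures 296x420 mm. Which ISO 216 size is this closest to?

Aspect ratio 420/296 ≈ 1.419 — close to the ISO √2 ≈ 1.414.
In the A-series (A0 area = 1 m²): A3 = 297 × 420 mm.
Off by 1 mm total — nearest standard size.

A3 (297 × 420 mm)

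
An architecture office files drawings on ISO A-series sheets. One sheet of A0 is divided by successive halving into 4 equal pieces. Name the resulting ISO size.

A2

4 = 2^2, so 2 halving steps.
A0 → A1 → … → A2 after 2 steps.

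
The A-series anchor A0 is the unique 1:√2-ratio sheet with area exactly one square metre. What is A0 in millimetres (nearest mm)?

Let the short side be w mm. Then the long side is w√2 and w · w√2 = 10⁶ mm².
w² = 10⁶/√2, so w = 1000 / 2^(1/4) ≈ 840.9 mm; long side = 1000 · 2^(1/4) ≈ 1189.2 mm.

841 × 1189 mm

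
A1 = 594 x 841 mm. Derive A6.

105 × 148 mm

A2: ⌊841/2⌋ × 594 = 420 × 594 mm
A3: ⌊594/2⌋ × 420 = 297 × 420 mm
A4: ⌊420/2⌋ × 297 = 210 × 297 mm
A5: ⌊297/2⌋ × 210 = 148 × 210 mm
A6: ⌊210/2⌋ × 148 = 105 × 148 mm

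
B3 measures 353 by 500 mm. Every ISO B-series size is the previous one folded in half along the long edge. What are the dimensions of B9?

44 × 62 mm

B4: ⌊500/2⌋ × 353 = 250 × 353 mm
B5: ⌊353/2⌋ × 250 = 176 × 250 mm
B6: ⌊250/2⌋ × 176 = 125 × 176 mm
B7: ⌊176/2⌋ × 125 = 88 × 125 mm
B8: ⌊125/2⌋ × 88 = 62 × 88 mm
B9: ⌊88/2⌋ × 62 = 44 × 62 mm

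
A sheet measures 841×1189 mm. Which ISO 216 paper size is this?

A0 (841 × 1189 mm)

Aspect ratio 1189/841 ≈ 1.414 — close to the ISO √2 ≈ 1.414.
In the A-series (A0 area = 1 m²): A0 = 841 × 1189 mm.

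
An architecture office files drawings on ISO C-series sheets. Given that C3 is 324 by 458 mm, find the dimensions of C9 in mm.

40 × 57 mm

C4: ⌊458/2⌋ × 324 = 229 × 324 mm
C5: ⌊324/2⌋ × 229 = 162 × 229 mm
C6: ⌊229/2⌋ × 162 = 114 × 162 mm
C7: ⌊162/2⌋ × 114 = 81 × 114 mm
C8: ⌊114/2⌋ × 81 = 57 × 81 mm
C9: ⌊81/2⌋ × 57 = 40 × 57 mm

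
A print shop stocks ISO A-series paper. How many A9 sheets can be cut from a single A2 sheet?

128

A2 = 420 × 594 mm; A9 = 37 × 52 mm.
Each halving step doubles the count; 7 steps from A2 to A9.
2^7 = 128.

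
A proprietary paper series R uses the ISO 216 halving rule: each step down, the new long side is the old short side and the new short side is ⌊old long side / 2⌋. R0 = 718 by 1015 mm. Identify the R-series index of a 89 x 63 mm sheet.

R7

R0: 718 × 1015 mm
R1: 507 × 718 mm
R2: 359 × 507 mm
R3: 253 × 359 mm
R4: 179 × 253 mm
R5: 126 × 179 mm
R6: 89 × 126 mm
R7: 63 × 89 mm
R8: 44 × 63 mm
→ matches R7.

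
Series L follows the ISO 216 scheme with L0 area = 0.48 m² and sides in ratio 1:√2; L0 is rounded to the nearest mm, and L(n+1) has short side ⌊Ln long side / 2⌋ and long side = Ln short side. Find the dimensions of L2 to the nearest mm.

Let L0's short side be w mm. w · w√2 = 0.48 m² = 480,000 mm², so w ≈ 582.6 mm and w√2 ≈ 823.9 mm → L0 = 583 × 824 mm.
L1: ⌊824/2⌋ × 583 = 412 × 583 mm
L2: ⌊583/2⌋ × 412 = 291 × 412 mm

291 × 412 mm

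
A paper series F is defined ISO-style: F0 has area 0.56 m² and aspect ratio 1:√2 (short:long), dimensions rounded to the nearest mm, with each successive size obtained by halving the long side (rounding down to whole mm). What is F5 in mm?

111 × 157 mm

Let F0's short side be w mm. w · w√2 = 0.56 m² = 560,000 mm², so w ≈ 629.3 mm and w√2 ≈ 889.9 mm → F0 = 629 × 890 mm.
F1: ⌊890/2⌋ × 629 = 445 × 629 mm
F2: ⌊629/2⌋ × 445 = 314 × 445 mm
F3: ⌊445/2⌋ × 314 = 222 × 314 mm
F4: ⌊314/2⌋ × 222 = 157 × 222 mm
F5: ⌊222/2⌋ × 157 = 111 × 157 mm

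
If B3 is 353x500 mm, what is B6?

B4: ⌊500/2⌋ × 353 = 250 × 353 mm
B5: ⌊353/2⌋ × 250 = 176 × 250 mm
B6: ⌊250/2⌋ × 176 = 125 × 176 mm

125 × 176 mm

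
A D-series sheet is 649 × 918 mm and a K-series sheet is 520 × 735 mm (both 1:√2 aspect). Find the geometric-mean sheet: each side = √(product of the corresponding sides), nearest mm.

581 × 821 mm

Short side: √(649 · 520) = √337480 ≈ 580.9 → 581 mm
Long side: √(918 · 735) = √674730 ≈ 821.4 → 821 mm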